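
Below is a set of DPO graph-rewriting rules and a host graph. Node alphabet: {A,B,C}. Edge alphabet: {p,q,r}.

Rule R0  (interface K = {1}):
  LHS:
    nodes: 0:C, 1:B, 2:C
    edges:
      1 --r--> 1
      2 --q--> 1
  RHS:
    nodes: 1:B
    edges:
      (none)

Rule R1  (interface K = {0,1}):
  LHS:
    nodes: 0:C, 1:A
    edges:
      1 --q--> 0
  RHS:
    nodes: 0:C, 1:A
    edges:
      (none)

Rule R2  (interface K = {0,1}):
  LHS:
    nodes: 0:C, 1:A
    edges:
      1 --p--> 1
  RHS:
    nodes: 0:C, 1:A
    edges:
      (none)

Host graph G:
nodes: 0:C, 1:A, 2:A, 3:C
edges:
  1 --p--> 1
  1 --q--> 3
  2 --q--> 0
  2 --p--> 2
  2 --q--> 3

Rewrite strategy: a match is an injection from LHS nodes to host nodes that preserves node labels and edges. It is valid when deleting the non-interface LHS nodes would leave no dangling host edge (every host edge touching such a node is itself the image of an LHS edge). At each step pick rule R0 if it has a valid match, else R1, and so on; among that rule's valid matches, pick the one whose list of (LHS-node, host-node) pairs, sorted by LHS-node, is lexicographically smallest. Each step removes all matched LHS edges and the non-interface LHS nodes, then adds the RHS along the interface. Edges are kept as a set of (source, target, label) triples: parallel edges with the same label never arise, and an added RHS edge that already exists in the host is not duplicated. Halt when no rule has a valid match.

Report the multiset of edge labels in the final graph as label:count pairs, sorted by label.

Answer: (no edges)

Steps:
start.  V:4 E:5  edges: 1-p->1 1-q->3 2-q->0 2-p->2 2-q->3
1. fire R1 via {0↦0, 1↦2}  →  V:4 E:4  edges: 1-p->1 1-q->3 2-p->2 2-q->3
2. fire R1 via {0↦3, 1↦1}  →  V:4 E:3  edges: 1-p->1 2-p->2 2-q->3
3. fire R1 via {0↦3, 1↦2}  →  V:4 E:2  edges: 1-p->1 2-p->2
4. fire R2 via {0↦0, 1↦1}  →  V:4 E:1  edges: 2-p->2
5. fire R2 via {0↦0, 1↦2}  →  V:4 E:0  edges: ∅
halt: no rule applies after step 5
NF edges: []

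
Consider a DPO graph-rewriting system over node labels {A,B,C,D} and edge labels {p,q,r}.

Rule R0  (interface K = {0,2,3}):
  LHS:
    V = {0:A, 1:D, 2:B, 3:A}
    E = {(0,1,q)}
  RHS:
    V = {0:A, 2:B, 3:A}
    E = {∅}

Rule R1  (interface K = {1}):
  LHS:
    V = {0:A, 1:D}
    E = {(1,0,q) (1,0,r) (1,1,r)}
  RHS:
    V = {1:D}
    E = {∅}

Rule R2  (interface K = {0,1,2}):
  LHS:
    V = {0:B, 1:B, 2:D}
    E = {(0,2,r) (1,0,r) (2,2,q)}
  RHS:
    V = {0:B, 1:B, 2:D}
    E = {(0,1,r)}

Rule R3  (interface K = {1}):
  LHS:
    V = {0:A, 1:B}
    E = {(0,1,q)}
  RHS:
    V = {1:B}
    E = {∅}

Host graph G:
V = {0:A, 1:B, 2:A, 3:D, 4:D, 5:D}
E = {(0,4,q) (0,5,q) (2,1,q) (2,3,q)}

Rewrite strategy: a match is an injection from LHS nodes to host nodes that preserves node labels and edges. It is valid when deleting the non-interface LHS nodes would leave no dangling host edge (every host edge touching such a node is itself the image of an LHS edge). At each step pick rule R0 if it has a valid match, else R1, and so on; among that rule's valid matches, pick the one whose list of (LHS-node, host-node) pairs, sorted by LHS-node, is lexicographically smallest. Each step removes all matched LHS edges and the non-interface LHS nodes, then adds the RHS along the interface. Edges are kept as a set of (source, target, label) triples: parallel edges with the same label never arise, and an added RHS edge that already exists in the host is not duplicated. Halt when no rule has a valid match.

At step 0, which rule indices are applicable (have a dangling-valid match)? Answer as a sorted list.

Answer: [R0]

Steps:
R0: 3 valid matches — {0↦0, 1↦4, 2↦1, 3↦2}, {0↦0, 1↦5, 2↦1, 3↦2}, {0↦2, 1↦3, 2↦1, 3↦0}
R1: no valid match — LHS pattern not found
R2: no valid match — LHS pattern not found
R3: no valid match — 1 raw match, all fail dangling condition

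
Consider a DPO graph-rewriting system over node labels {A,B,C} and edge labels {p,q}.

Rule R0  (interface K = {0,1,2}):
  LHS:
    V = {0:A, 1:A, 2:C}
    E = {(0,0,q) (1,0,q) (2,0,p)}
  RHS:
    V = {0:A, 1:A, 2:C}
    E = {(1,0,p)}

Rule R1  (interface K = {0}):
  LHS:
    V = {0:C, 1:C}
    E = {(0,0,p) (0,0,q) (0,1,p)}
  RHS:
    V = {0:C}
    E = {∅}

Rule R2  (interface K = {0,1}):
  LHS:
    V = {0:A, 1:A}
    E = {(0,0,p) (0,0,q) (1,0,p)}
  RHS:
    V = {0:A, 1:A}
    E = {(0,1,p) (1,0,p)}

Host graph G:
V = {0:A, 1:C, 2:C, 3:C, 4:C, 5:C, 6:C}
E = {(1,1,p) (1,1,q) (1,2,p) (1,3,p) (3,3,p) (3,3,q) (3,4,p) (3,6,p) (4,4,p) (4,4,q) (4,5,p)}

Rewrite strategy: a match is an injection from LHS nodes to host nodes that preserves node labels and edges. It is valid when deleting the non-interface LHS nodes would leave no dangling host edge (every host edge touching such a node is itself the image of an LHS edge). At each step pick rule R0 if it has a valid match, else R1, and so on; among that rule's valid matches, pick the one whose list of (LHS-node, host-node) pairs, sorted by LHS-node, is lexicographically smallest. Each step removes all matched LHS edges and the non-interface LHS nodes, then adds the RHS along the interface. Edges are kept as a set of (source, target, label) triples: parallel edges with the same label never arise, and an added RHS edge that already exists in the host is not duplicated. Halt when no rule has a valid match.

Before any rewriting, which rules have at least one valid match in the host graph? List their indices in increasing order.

R0: no valid match — LHS pattern not found
R1: 3 valid matches — {0↦1, 1↦2}, {0↦3, 1↦6}, {0↦4, 1↦5}
R2: no valid match — LHS pattern not found

Answer: [R1]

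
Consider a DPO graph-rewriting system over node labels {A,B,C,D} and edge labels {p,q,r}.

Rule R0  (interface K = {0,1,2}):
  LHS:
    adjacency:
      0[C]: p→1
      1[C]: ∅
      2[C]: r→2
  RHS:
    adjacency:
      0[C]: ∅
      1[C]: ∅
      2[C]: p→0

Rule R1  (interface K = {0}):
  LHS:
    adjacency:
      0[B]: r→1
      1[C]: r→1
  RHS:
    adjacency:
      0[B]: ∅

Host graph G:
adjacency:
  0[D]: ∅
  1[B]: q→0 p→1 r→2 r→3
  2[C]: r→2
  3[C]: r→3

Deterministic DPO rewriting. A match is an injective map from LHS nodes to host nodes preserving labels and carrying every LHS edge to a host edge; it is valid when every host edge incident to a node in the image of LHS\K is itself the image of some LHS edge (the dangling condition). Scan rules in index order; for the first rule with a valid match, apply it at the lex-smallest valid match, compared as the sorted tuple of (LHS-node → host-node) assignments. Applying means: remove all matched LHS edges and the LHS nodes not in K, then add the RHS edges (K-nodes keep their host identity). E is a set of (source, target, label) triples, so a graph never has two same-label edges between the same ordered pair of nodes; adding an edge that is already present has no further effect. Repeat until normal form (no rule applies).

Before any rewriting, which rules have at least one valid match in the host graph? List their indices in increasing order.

Answer: [R1]

Rewrite trace:
R0: no valid match — LHS pattern not found
R1: 2 valid matches — {0↦1, 1↦2}, {0↦1, 1↦3}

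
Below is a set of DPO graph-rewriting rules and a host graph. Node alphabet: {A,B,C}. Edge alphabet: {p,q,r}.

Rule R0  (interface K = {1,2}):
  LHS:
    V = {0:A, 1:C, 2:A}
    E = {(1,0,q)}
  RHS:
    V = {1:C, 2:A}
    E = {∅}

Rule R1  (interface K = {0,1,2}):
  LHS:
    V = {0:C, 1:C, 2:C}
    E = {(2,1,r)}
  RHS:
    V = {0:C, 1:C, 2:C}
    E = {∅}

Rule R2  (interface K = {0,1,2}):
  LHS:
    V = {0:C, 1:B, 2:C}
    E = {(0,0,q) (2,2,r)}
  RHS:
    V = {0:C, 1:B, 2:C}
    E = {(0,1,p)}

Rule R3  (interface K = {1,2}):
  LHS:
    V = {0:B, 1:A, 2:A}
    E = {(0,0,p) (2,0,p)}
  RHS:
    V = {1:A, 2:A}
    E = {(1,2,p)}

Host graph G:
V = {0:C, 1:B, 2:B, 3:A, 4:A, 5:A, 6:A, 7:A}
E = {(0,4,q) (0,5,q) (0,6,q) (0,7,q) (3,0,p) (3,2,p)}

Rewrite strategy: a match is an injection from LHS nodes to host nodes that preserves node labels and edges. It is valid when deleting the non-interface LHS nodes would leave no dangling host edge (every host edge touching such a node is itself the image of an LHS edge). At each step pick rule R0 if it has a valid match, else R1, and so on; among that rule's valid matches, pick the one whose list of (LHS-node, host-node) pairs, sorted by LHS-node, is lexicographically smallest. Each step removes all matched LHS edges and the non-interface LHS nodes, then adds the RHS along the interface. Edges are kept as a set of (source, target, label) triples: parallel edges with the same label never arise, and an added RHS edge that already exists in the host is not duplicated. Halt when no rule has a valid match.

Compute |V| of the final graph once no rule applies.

start.  V:8 E:6  edges: 0-q->4 0-q->5 0-q->6 0-q->7 3-p->0 3-p->2
1. fire R0 via {0↦4, 1↦0, 2↦3}  →  V:7 E:5  edges: 0-q->5 0-q->6 0-q->7 3-p->0 3-p->2
2. fire R0 via {0↦5, 1↦0, 2↦3}  →  V:6 E:4  edges: 0-q->6 0-q->7 3-p->0 3-p->2
3. fire R0 via {0↦6, 1↦0, 2↦3}  →  V:5 E:3  edges: 0-q->7 3-p->0 3-p->2
4. fire R0 via {0↦7, 1↦0, 2↦3}  →  V:4 E:2  edges: 3-p->0 3-p->2
final graph: no rule applies after step 4
NF nodes: {0:C, 1:B, 2:B, 3:A}

Answer: 4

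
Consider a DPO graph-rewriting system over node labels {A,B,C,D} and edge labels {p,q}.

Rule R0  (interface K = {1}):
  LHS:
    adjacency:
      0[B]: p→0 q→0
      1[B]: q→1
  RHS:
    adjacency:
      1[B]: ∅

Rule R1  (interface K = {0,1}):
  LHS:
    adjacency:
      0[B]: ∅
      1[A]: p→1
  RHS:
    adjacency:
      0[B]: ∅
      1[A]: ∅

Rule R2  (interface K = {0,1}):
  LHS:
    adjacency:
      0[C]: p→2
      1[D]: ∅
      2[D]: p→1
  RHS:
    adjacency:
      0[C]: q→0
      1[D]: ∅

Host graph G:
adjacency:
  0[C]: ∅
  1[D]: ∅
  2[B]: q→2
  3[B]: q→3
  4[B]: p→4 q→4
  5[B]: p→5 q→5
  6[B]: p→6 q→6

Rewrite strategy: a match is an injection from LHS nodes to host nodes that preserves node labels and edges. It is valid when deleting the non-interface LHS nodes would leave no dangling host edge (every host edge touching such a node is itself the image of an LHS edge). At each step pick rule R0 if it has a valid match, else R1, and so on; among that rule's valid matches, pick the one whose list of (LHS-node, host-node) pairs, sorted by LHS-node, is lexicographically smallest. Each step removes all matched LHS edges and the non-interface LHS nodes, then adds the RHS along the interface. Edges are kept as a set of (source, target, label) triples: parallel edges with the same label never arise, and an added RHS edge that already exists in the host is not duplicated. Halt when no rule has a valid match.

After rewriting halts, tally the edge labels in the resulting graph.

start.  V:7 E:8  edges: 2-q->2 3-q->3 4-p->4 4-q->4 5-p->5 5-q->5 6-p->6 6-q->6
1. fire R0 via {0↦4, 1↦2}  →  V:6 E:5  edges: 3-q->3 5-p->5 5-q->5 6-p->6 6-q->6
2. fire R0 via {0↦5, 1↦3}  →  V:5 E:2  edges: 6-p->6 6-q->6
final graph: no rule applies after step 2
NF edges: [(6, 6, 'p'), (6, 6, 'q')]

Answer: p:1 q:1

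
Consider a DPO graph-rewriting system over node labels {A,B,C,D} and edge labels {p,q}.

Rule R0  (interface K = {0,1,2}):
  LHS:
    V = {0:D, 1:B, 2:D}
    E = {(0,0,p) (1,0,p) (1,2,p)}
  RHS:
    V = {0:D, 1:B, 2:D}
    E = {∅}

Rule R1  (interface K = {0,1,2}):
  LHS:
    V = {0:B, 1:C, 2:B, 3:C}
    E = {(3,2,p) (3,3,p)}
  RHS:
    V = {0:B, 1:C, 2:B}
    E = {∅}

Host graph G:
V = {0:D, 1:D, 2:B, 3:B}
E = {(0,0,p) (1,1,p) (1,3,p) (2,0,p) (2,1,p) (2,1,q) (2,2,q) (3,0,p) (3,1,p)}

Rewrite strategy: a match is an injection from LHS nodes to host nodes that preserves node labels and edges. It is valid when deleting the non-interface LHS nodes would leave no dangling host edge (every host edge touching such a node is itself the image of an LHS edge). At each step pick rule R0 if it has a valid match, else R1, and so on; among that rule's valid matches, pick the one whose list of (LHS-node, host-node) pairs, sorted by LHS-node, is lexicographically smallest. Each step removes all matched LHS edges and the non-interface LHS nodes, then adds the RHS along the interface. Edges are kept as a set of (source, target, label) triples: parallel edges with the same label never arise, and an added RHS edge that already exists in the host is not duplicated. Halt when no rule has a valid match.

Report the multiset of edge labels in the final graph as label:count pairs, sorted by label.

[0] host  ⇒  4 nodes, 9 edges  {0-p->0 1-p->1 1-p->3 2-p->0 2-p->1 2-q->1 2-q->2 3-p->0 3-p->1}
[1] R0 @ {0↦0, 1↦2, 2↦1}  ⇒  4 nodes, 6 edges  {1-p->1 1-p->3 2-q->1 2-q->2 3-p->0 3-p->1}
[2] R0 @ {0↦1, 1↦3, 2↦0}  ⇒  4 nodes, 3 edges  {1-p->3 2-q->1 2-q->2}
halt: no rule applies after step 2
NF edges: [(1, 3, 'p'), (2, 1, 'q'), (2, 2, 'q')]

Answer: p:1 q:2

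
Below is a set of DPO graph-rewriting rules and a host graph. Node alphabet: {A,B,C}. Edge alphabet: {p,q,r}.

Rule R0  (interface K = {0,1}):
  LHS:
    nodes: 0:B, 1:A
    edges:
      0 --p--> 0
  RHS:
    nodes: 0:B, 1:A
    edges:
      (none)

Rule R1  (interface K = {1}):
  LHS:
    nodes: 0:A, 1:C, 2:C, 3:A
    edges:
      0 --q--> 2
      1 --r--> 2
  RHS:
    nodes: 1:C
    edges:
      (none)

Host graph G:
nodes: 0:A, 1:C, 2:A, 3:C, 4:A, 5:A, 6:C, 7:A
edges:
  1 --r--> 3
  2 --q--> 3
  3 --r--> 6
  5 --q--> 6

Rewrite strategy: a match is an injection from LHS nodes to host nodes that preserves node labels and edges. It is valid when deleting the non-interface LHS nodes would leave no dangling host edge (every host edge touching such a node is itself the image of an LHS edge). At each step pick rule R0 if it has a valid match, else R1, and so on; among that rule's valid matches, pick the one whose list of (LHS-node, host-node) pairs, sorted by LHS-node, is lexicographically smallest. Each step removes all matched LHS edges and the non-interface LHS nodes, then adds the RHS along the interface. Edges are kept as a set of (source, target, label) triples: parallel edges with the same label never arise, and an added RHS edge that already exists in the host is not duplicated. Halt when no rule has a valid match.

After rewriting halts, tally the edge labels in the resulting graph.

Answer: (no edges)

Rewrite trace:
start.  V:8 E:4  edges: 1-r->3 2-q->3 3-r->6 5-q->6
1. fire R1 via {0↦5, 1↦3, 2↦6, 3↦0}  →  V:5 E:2  edges: 1-r->3 2-q->3
2. fire R1 via {0↦2, 1↦1, 2↦3, 3↦4}  →  V:2 E:0  edges: ∅
final graph: no rule applies after step 2
NF edges: []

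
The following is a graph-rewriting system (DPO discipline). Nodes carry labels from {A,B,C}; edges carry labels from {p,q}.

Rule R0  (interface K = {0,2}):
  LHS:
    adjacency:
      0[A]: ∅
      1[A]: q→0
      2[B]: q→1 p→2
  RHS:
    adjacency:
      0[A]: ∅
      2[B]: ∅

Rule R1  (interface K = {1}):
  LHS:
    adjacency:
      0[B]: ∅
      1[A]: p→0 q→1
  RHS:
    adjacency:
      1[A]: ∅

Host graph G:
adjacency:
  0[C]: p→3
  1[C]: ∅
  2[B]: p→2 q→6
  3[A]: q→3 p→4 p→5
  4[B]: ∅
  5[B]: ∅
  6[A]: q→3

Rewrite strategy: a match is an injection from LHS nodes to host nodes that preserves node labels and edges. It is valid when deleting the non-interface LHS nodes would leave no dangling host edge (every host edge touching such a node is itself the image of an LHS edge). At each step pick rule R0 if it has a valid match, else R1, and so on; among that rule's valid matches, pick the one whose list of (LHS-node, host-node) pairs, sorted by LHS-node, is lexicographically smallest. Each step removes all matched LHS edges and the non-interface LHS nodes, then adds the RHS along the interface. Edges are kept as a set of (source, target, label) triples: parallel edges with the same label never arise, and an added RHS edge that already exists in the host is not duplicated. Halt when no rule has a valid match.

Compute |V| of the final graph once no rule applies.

start.  V:7 E:7  edges: 0-p->3 2-p->2 2-q->6 3-q->3 3-p->4 3-p->5 6-q->3
1. fire R0 via {0↦3, 1↦6, 2↦2}  →  V:6 E:4  edges: 0-p->3 3-q->3 3-p->4 3-p->5
2. fire R1 via {0↦4, 1↦3}  →  V:5 E:2  edges: 0-p->3 3-p->5
final graph: no rule applies after step 2
NF nodes: {0:C, 1:C, 2:B, 3:A, 5:B}

Answer: 5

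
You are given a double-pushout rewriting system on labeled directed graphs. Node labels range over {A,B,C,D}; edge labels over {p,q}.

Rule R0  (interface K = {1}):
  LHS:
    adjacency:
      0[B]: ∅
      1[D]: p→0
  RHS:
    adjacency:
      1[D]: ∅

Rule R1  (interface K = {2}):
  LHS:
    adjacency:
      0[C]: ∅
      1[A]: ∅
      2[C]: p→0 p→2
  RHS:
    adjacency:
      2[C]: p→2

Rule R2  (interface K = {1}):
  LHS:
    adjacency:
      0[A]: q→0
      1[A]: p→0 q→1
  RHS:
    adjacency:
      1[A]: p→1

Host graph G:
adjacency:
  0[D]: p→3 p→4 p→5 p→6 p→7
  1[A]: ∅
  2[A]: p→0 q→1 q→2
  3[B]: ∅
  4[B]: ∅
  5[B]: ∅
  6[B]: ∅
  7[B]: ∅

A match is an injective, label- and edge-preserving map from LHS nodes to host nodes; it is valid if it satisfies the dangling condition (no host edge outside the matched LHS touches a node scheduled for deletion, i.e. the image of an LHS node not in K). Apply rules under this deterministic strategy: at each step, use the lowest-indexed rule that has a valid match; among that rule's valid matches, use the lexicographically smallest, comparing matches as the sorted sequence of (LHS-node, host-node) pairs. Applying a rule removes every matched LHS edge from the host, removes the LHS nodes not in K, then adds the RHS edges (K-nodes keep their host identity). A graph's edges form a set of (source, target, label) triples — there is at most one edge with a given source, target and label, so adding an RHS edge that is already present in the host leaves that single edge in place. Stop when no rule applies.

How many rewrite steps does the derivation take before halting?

Answer: 5

Rewrite trace:
[0] host  ⇒  8 nodes, 8 edges  {0-p->3 0-p->4 0-p->5 0-p->6 0-p->7 2-p->0 2-q->1 2-q->2}
[1] R0 @ {0↦3, 1↦0}  ⇒  7 nodes, 7 edges  {0-p->4 0-p->5 0-p->6 0-p->7 2-p->0 2-q->1 2-q->2}
[2] R0 @ {0↦4, 1↦0}  ⇒  6 nodes, 6 edges  {0-p->5 0-p->6 0-p->7 2-p->0 2-q->1 2-q->2}
[3] R0 @ {0↦5, 1↦0}  ⇒  5 nodes, 5 edges  {0-p->6 0-p->7 2-p->0 2-q->1 2-q->2}
[4] R0 @ {0↦6, 1↦0}  ⇒  4 nodes, 4 edges  {0-p->7 2-p->0 2-q->1 2-q->2}
[5] R0 @ {0↦7, 1↦0}  ⇒  3 nodes, 3 edges  {2-p->0 2-q->1 2-q->2}
halt: no rule applies after step 5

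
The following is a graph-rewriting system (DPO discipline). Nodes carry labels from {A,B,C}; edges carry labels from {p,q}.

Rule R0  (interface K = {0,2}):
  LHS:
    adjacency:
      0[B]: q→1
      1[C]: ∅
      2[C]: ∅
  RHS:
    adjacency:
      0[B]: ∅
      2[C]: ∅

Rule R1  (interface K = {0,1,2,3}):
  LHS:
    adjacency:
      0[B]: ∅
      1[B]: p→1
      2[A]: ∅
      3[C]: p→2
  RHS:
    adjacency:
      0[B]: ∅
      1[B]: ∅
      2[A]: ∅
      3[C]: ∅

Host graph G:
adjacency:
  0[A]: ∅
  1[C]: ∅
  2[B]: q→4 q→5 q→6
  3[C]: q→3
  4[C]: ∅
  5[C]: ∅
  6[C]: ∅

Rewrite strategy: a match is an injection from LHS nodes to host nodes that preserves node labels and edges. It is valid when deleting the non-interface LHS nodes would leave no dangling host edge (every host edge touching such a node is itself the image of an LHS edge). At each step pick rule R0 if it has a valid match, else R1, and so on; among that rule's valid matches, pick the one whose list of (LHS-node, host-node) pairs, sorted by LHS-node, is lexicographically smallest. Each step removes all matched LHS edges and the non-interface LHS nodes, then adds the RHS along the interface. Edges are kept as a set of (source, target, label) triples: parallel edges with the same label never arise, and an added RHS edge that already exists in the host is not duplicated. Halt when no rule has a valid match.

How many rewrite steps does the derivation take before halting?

Answer: 3

Derivation:
[0] host  ⇒  7 nodes, 4 edges  {2-q->4 2-q->5 2-q->6 3-q->3}
[1] R0 @ {0↦2, 1↦4, 2↦1}  ⇒  6 nodes, 3 edges  {2-q->5 2-q->6 3-q->3}
[2] R0 @ {0↦2, 1↦5, 2↦1}  ⇒  5 nodes, 2 edges  {2-q->6 3-q->3}
[3] R0 @ {0↦2, 1↦6, 2↦1}  ⇒  4 nodes, 1 edges  {3-q->3}
halt: no rule applies after step 3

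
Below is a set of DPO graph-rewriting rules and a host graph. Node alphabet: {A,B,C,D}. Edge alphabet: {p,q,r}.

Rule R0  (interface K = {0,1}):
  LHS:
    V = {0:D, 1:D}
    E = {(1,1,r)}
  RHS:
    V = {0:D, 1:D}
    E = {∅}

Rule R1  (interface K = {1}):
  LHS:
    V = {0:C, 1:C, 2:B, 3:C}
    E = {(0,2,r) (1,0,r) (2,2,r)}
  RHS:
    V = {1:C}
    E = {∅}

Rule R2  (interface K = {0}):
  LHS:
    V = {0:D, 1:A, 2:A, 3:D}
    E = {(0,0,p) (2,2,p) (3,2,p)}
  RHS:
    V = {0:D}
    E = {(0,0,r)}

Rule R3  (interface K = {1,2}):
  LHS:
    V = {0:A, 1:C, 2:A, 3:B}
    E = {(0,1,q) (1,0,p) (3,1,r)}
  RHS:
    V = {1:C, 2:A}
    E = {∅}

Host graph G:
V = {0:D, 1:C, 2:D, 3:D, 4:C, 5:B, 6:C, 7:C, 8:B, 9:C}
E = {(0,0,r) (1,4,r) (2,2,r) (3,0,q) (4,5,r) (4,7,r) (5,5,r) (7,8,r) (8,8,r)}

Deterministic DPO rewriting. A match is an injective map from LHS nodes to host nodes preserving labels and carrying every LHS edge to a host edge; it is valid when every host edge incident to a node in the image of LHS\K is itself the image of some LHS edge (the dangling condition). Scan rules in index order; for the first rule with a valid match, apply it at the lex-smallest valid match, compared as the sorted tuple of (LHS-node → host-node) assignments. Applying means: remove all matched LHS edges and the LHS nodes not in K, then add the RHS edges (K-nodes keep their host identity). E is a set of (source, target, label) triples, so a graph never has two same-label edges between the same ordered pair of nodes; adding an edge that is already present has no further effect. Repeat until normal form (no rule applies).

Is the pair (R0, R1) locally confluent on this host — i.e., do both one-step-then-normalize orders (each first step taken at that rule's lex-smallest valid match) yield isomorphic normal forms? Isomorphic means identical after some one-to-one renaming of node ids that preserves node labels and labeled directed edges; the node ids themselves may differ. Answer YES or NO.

branch R0-first: apply at {0↦0, 1↦2} → |E|=8, then 3 more step(s) → NF |V|=4 |E|=1 V={0:D, 1:C, 2:D, 3:D} E=3-q->0
branch R1-first: apply at {0↦7, 1↦4, 2↦8, 3↦6} → |E|=6, then 3 more step(s) → NF |V|=4 |E|=1 V={0:D, 1:C, 2:D, 3:D} E=3-q->0
graphs isomorphic (equal up to label-preserving node renaming)

Answer: YES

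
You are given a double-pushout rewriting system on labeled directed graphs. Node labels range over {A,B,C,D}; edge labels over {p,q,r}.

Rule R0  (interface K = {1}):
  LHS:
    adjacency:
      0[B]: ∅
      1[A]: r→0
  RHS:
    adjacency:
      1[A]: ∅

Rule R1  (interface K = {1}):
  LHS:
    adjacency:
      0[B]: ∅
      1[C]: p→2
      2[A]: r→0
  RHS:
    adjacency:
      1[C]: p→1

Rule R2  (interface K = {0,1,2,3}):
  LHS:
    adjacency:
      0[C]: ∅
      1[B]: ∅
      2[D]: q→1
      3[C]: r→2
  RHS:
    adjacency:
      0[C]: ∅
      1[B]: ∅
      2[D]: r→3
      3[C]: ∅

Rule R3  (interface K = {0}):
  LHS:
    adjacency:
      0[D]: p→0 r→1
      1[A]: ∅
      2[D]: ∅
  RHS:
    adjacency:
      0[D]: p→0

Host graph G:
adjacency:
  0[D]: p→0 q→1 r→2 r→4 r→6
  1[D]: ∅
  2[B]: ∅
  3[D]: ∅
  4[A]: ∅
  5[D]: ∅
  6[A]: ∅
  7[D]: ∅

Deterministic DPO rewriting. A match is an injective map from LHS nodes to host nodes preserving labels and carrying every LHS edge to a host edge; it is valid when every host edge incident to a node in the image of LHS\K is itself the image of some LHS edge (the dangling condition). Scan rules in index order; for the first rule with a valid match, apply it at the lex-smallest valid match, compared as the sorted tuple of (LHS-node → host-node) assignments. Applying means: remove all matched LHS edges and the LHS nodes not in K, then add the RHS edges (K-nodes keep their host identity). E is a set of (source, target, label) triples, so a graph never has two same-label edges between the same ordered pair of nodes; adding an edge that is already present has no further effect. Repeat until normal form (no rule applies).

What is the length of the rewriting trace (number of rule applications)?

initial: |V|=8 |E|=5  E = 0-p->0 0-q->1 0-r->2 0-r->4 0-r->6
step 1: apply R3 at {0↦0, 1↦4, 2↦3}  → |V|=6 |E|=4  E = 0-p->0 0-q->1 0-r->2 0-r->6
step 2: apply R3 at {0↦0, 1↦6, 2↦5}  → |V|=4 |E|=3  E = 0-p->0 0-q->1 0-r->2
final graph: no rule applies after step 2

Answer: 2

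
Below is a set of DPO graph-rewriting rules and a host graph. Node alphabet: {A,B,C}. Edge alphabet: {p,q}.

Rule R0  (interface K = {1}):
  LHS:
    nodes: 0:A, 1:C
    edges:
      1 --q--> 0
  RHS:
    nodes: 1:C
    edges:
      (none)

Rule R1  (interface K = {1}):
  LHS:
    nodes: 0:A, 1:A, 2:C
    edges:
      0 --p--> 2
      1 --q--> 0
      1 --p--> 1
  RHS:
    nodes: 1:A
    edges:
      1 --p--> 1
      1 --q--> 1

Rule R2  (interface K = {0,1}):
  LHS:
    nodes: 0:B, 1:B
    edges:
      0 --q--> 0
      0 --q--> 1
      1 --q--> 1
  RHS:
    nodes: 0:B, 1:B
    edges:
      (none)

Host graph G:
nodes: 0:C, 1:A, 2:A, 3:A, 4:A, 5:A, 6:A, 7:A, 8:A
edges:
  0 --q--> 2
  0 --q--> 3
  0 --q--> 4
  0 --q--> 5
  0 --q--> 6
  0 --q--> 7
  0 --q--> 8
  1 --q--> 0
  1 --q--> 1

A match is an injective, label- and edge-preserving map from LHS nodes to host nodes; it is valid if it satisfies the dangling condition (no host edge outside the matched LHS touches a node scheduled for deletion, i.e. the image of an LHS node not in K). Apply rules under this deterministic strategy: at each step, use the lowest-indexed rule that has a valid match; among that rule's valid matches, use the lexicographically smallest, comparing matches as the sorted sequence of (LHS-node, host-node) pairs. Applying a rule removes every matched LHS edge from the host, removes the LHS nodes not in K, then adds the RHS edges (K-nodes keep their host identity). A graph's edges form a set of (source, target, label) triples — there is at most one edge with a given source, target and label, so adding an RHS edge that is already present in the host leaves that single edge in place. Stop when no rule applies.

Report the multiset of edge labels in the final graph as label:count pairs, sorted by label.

initial: |V|=9 |E|=9  E = 0-q->2 0-q->3 0-q->4 0-q->5 0-q->6 0-q->7 0-q->8 1-q->0 1-q->1
step 1: apply R0 at {0↦2, 1↦0}  → |V|=8 |E|=8  E = 0-q->3 0-q->4 0-q->5 0-q->6 0-q->7 0-q->8 1-q->0 1-q->1
step 2: apply R0 at {0↦3, 1↦0}  → |V|=7 |E|=7  E = 0-q->4 0-q->5 0-q->6 0-q->7 0-q->8 1-q->0 1-q->1
step 3: apply R0 at {0↦4, 1↦0}  → |V|=6 |E|=6  E = 0-q->5 0-q->6 0-q->7 0-q->8 1-q->0 1-q->1
step 4: apply R0 at {0↦5, 1↦0}  → |V|=5 |E|=5  E = 0-q->6 0-q->7 0-q->8 1-q->0 1-q->1
step 5: apply R0 at {0↦6, 1↦0}  → |V|=4 |E|=4  E = 0-q->7 0-q->8 1-q->0 1-q->1
step 6: apply R0 at {0↦7, 1↦0}  → |V|=3 |E|=3  E = 0-q->8 1-q->0 1-q->1
step 7: apply R0 at {0↦8, 1↦0}  → |V|=2 |E|=2  E = 1-q->0 1-q->1
normal form: no rule applies after step 7
NF edges: [(1, 0, 'q'), (1, 1, 'q')]

Answer: q:2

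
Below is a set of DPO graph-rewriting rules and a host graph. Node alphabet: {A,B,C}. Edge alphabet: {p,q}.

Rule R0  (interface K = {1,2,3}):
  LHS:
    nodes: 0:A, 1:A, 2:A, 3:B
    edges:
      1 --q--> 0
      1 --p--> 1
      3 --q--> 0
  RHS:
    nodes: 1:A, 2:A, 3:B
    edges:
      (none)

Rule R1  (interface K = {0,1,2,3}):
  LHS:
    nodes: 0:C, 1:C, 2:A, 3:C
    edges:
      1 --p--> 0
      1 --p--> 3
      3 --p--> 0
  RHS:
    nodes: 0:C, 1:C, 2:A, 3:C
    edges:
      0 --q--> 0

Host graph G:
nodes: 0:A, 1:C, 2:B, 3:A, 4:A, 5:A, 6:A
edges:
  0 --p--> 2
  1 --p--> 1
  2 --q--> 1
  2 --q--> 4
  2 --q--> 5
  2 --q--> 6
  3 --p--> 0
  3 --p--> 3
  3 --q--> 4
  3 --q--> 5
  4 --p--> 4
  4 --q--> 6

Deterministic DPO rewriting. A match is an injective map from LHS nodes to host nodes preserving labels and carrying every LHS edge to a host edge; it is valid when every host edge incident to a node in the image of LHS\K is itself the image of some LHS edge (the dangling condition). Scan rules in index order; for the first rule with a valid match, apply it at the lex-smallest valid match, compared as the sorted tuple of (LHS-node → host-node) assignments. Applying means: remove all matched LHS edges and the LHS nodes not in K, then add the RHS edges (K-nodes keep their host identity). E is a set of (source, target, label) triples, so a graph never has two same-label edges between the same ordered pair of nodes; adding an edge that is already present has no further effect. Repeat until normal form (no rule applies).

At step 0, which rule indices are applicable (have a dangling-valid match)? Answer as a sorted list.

Answer: [R0]

Rewrite trace:
R0: 6 valid matches — {0↦5, 1↦3, 2↦0, 3↦2}, {0↦5, 1↦3, 2↦4, 3↦2}, {0↦5, 1↦3, 2↦6, 3↦2} (+3 more)
R1: no valid match — LHS pattern not found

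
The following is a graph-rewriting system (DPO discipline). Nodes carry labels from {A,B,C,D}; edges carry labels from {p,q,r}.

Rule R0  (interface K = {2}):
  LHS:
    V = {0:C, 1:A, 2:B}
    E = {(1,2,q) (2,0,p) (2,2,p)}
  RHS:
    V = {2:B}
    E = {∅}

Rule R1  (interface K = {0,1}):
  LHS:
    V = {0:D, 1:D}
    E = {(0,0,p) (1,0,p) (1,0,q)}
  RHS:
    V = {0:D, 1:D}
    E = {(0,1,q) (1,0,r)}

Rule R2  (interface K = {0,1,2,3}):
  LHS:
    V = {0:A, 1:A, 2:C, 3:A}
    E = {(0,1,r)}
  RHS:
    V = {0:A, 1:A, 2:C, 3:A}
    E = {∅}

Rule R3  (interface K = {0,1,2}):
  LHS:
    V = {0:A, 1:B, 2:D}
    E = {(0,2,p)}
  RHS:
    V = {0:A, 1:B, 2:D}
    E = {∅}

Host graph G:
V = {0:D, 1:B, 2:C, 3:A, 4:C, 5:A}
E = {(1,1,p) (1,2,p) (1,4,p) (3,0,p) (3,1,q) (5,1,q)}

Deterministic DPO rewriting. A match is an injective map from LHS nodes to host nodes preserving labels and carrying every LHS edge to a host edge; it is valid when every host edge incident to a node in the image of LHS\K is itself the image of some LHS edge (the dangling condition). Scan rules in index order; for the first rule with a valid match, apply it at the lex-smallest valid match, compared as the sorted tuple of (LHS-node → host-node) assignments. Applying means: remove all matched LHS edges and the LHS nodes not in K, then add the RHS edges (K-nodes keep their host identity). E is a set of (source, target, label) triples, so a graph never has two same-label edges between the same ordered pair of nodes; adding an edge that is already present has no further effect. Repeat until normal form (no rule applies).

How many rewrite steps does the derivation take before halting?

[0] host  ⇒  6 nodes, 6 edges  {1-p->1 1-p->2 1-p->4 3-p->0 3-q->1 5-q->1}
[1] R0 @ {0↦2, 1↦5, 2↦1}  ⇒  4 nodes, 3 edges  {1-p->4 3-p->0 3-q->1}
[2] R3 @ {0↦3, 1↦1, 2↦0}  ⇒  4 nodes, 2 edges  {1-p->4 3-q->1}
halt: no rule applies after step 2

Answer: 2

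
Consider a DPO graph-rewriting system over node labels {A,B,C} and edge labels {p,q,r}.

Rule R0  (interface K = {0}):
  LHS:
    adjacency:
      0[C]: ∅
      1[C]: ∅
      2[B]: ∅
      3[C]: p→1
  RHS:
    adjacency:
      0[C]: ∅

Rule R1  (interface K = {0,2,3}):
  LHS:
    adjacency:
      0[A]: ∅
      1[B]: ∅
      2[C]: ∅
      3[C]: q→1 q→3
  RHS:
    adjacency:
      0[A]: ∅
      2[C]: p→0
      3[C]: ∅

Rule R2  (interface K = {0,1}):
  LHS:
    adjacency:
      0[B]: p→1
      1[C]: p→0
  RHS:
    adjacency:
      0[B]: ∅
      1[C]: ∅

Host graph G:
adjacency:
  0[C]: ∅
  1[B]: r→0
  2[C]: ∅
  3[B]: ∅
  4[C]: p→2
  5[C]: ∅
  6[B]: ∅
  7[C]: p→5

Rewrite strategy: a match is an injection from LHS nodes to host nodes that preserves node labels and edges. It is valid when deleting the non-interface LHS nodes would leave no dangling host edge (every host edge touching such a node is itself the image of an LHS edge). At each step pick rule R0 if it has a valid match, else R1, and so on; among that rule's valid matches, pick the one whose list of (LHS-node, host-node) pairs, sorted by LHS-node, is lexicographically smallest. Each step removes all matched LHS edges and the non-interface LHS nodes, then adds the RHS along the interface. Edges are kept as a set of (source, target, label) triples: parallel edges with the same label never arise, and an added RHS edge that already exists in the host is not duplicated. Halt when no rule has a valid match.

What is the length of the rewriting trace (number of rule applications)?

Answer: 2

Rewrite trace:
start.  V:8 E:3  edges: 1-r->0 4-p->2 7-p->5
1. fire R0 via {0↦0, 1↦2, 2↦3, 3↦4}  →  V:5 E:2  edges: 1-r->0 7-p->5
2. fire R0 via {0↦0, 1↦5, 2↦6, 3↦7}  →  V:2 E:1  edges: 1-r->0
halt: no rule applies after step 2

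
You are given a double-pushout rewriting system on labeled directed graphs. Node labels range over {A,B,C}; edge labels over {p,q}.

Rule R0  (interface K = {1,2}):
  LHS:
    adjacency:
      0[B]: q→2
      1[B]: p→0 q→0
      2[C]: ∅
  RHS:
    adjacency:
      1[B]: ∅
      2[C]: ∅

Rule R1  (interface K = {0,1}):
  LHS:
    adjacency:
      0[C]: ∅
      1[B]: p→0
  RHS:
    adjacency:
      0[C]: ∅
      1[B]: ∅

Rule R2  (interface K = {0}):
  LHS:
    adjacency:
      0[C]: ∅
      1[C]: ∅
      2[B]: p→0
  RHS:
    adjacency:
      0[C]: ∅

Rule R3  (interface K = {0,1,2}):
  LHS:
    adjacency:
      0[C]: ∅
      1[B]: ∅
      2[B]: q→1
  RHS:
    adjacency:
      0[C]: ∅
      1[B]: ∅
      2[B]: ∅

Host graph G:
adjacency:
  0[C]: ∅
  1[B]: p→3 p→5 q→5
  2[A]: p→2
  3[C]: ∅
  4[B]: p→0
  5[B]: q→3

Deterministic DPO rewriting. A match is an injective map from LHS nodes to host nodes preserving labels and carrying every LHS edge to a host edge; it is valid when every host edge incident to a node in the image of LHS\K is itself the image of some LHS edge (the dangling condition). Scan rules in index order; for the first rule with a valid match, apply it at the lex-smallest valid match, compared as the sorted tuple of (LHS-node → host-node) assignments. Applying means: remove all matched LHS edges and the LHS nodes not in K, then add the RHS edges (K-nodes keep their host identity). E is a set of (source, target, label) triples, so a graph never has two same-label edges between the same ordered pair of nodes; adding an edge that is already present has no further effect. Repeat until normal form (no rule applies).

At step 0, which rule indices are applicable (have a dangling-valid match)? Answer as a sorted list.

Answer: [R0,R1,R3]

Rewrite trace:
R0: 1 valid match — {0↦5, 1↦1, 2↦3}
R1: 2 valid matches — {0↦0, 1↦4}, {0↦3, 1↦1}
R2: no valid match — 2 raw matches, all fail dangling condition
R3: 2 valid matches — {0↦0, 1↦5, 2↦1}, {0↦3, 1↦5, 2↦1}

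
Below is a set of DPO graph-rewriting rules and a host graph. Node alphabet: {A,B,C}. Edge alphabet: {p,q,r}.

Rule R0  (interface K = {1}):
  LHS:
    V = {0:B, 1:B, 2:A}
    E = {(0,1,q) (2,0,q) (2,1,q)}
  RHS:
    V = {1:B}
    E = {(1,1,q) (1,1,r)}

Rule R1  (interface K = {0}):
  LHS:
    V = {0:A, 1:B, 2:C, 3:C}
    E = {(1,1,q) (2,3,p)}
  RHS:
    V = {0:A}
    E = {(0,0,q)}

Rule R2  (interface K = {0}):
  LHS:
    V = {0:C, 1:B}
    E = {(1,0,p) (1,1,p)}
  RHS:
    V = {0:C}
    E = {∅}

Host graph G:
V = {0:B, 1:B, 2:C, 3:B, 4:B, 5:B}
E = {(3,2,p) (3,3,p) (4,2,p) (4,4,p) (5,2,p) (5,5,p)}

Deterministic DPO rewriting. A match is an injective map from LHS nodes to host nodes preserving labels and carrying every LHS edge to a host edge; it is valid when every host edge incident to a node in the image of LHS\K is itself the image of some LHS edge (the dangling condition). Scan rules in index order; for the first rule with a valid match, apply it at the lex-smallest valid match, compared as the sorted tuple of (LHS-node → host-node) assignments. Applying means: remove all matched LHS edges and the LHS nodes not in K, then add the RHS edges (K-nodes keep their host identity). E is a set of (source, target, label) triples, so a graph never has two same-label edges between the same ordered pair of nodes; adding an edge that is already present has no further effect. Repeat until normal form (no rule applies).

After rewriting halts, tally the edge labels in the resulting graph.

start.  V:6 E:6  edges: 3-p->2 3-p->3 4-p->2 4-p->4 5-p->2 5-p->5
1. fire R2 via {0↦2, 1↦3}  →  V:5 E:4  edges: 4-p->2 4-p->4 5-p->2 5-p->5
2. fire R2 via {0↦2, 1↦4}  →  V:4 E:2  edges: 5-p->2 5-p->5
3. fire R2 via {0↦2, 1↦5}  →  V:3 E:0  edges: ∅
normal form: no rule applies after step 3
NF edges: []

Answer: (no edges)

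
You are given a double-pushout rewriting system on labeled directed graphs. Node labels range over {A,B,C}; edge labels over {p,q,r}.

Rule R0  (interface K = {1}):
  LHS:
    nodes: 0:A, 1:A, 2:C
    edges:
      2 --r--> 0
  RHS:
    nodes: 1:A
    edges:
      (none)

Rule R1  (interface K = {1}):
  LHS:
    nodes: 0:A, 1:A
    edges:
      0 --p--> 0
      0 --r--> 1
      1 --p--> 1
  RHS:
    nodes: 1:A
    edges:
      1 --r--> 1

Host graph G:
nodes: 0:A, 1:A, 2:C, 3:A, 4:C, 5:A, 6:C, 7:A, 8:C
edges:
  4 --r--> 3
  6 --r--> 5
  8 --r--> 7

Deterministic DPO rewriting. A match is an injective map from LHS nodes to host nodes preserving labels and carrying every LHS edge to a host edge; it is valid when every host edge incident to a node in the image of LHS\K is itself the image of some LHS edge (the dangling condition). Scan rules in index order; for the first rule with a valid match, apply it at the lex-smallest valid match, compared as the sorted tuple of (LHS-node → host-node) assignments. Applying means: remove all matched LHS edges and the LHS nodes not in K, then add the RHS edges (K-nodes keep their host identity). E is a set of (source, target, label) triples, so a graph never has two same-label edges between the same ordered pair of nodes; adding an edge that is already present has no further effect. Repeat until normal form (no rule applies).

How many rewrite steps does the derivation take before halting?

start.  V:9 E:3  edges: 4-r->3 6-r->5 8-r->7
1. fire R0 via {0↦3, 1↦0, 2↦4}  →  V:7 E:2  edges: 6-r->5 8-r->7
2. fire R0 via {0↦5, 1↦0, 2↦6}  →  V:5 E:1  edges: 8-r->7
3. fire R0 via {0↦7, 1↦0, 2↦8}  →  V:3 E:0  edges: ∅
normal form: no rule applies after step 3

Answer: 3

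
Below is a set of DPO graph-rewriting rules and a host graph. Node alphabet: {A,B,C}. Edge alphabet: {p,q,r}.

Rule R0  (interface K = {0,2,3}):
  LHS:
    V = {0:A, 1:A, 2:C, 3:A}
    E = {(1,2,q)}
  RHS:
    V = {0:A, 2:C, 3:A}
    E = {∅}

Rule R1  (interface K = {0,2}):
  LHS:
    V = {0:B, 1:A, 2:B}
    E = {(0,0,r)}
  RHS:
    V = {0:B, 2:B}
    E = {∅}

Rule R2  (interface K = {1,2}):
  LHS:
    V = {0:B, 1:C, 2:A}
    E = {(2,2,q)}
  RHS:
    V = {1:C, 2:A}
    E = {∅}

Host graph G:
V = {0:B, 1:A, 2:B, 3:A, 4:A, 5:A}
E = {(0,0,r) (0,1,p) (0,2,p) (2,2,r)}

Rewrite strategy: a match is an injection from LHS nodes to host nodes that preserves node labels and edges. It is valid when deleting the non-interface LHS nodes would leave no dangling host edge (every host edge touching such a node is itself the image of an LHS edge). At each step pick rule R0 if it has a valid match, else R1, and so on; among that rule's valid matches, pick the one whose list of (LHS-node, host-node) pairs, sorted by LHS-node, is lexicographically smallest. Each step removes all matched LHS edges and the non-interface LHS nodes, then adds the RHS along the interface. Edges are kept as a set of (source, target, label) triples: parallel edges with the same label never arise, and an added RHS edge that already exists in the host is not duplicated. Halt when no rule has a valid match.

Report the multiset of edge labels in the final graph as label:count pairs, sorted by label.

Answer: p:2

Derivation:
[0] host  ⇒  6 nodes, 4 edges  {0-r->0 0-p->1 0-p->2 2-r->2}
[1] R1 @ {0↦0, 1↦3, 2↦2}  ⇒  5 nodes, 3 edges  {0-p->1 0-p->2 2-r->2}
[2] R1 @ {0↦2, 1↦4, 2↦0}  ⇒  4 nodes, 2 edges  {0-p->1 0-p->2}
halt: no rule applies after step 2
NF edges: [(0, 1, 'p'), (0, 2, 'p')]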